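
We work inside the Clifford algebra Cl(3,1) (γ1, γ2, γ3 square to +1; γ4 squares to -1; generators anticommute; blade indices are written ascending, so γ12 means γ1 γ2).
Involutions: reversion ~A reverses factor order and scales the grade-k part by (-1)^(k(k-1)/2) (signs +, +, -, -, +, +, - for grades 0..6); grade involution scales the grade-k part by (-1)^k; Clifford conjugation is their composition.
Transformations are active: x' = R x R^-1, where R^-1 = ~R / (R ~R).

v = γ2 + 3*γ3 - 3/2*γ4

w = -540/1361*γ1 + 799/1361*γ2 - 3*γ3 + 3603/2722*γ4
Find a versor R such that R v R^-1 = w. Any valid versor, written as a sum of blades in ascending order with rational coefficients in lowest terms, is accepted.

Sketch: the shared square 31/4 makes R = v + w = -540/1361*γ1 + 2160/1361*γ2 - 240/1361*γ4 the natural versor; its sandwich fixes that direction, negates (v - w)/2, and sends v to w.
Answer: -540/1361*γ1 + 2160/1361*γ2 - 240/1361*γ4


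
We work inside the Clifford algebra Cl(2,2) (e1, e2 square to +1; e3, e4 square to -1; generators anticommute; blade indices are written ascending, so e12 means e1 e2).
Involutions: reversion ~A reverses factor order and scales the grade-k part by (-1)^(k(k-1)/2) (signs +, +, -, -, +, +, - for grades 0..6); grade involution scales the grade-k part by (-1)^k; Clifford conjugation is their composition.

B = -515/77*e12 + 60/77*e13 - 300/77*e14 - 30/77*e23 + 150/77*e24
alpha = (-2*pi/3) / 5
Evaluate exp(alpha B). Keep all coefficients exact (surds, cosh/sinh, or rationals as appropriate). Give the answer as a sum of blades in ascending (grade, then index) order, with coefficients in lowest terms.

B^2 term by term: the squares give (-515/77)^2*(e12)^2 + (60/77)^2*(e13)^2 + (-300/77)^2*(e14)^2 + (-30/77)^2*(e23)^2 + (150/77)^2*(e24)^2 = 265225/5929*(-1) + 3600/5929*(+1) + 90000/5929*(+1) + 900/5929*(+1) + 22500/5929*(+1) = -25 (each basis 2-blade squares to minus the product of its generators' squares); cross terms between blades sharing an index anticommute and cancel; the commuting (index-disjoint) pairs give grade-4 terms 2*c*c'*(blade product), which cancel blade by blade — e1234: -18000/5929 + 18000/5929 = 0 — confirming B is simple. So B^2 = -25.
B^2 = -25 — the negative square puts this in the circular regime; l = 5, alpha*l = -2*pi/3, so exp(alpha B) = cos(-2*pi/3) + (sin(-2*pi/3)/5)*B = -1/2 + (-sqrt(3)/10)*B.
Answer: -1/2 + 103*sqrt(3)/154*e12 - 6*sqrt(3)/77*e13 + 30*sqrt(3)/77*e14 + 3*sqrt(3)/77*e23 - 15*sqrt(3)/77*e24


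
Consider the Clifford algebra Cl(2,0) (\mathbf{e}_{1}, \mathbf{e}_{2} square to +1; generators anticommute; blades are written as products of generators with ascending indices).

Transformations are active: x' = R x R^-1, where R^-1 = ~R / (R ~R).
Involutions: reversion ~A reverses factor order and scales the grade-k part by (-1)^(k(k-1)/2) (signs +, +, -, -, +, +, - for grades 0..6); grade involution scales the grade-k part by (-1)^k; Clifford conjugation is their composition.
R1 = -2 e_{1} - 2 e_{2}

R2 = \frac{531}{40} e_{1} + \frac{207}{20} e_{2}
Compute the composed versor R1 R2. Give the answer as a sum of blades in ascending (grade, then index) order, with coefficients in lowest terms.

Distribute over the terms of R1 (each basis-blade product reordered to ascending indices, repeated generators contracted through their squares):
(-2 e_{1}) R2 = -\frac{531}{20} - \frac{207}{10} e_{1} e_{2}
(-2 e_{2}) R2 = -\frac{207}{10} + \frac{531}{20} e_{1} e_{2}
Summing the partial products and collecting blades:
Answer: -\frac{189}{4} + \frac{117}{20} e_{1} e_{2}


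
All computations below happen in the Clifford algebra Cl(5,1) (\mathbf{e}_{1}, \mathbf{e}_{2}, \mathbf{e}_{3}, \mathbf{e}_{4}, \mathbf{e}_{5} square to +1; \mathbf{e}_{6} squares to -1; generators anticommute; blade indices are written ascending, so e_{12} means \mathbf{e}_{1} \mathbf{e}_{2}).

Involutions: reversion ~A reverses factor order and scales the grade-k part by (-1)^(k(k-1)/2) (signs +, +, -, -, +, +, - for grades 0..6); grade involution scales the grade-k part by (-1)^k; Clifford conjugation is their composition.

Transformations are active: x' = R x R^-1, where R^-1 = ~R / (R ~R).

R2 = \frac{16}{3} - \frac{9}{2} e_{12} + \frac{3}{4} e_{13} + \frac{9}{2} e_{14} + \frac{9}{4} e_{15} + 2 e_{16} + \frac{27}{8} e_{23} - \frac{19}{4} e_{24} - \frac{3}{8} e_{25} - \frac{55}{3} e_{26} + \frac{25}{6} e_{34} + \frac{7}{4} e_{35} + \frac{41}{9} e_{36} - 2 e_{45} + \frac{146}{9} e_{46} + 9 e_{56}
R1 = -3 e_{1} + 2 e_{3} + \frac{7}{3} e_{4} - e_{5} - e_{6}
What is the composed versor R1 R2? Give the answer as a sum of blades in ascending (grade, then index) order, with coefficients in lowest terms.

Distribute over the terms of R1 (each basis-blade product reordered to ascending indices, repeated generators contracted through their squares):
(-3 e_{1}) R2 = -16 e_{1} + \frac{27}{2} e_{2} - \frac{9}{4} e_{3} - \frac{27}{2} e_{4} - \frac{27}{4} e_{5} - 6 e_{6} - \frac{81}{8} e_{123} + \frac{57}{4} e_{124} + \frac{9}{8} e_{125} + 55 e_{126} - \frac{25}{2} e_{134} - \frac{21}{4} e_{135} - \frac{41}{3} e_{136} + 6 e_{145} - \frac{146}{3} e_{146} - 27 e_{156}
(2 e_{3}) R2 = -\frac{3}{2} e_{1} - \frac{27}{4} e_{2} + \frac{32}{3} e_{3} + \frac{25}{3} e_{4} + \frac{7}{2} e_{5} + \frac{82}{9} e_{6} - 9 e_{123} - 9 e_{134} - \frac{9}{2} e_{135} - 4 e_{136} + \frac{19}{2} e_{234} + \frac{3}{4} e_{235} + \frac{110}{3} e_{236} - 4 e_{345} + \frac{292}{9} e_{346} + 18 e_{356}
(\frac{7}{3} e_{4}) R2 = -\frac{21}{2} e_{1} + \frac{133}{12} e_{2} - \frac{175}{18} e_{3} + \frac{112}{9} e_{4} - \frac{14}{3} e_{5} + \frac{1022}{27} e_{6} - \frac{21}{2} e_{124} + \frac{7}{4} e_{134} - \frac{21}{4} e_{145} - \frac{14}{3} e_{146} + \frac{63}{8} e_{234} + \frac{7}{8} e_{245} + \frac{385}{9} e_{246} - \frac{49}{12} e_{345} - \frac{287}{27} e_{346} + 21 e_{456}
(-e_{5}) R2 = \frac{9}{4} e_{1} - \frac{3}{8} e_{2} + \frac{7}{4} e_{3} - 2 e_{4} - \frac{16}{3} e_{5} - 9 e_{6} + \frac{9}{2} e_{125} - \frac{3}{4} e_{135} - \frac{9}{2} e_{145} + 2 e_{156} - \frac{27}{8} e_{235} + \frac{19}{4} e_{245} - \frac{55}{3} e_{256} - \frac{25}{6} e_{345} + \frac{41}{9} e_{356} + \frac{146}{9} e_{456}
(-e_{6}) R2 = -2 e_{1} + \frac{55}{3} e_{2} - \frac{41}{9} e_{3} - \frac{146}{9} e_{4} - 9 e_{5} - \frac{16}{3} e_{6} + \frac{9}{2} e_{126} - \frac{3}{4} e_{136} - \frac{9}{2} e_{146} - \frac{9}{4} e_{156} - \frac{27}{8} e_{236} + \frac{19}{4} e_{246} + \frac{3}{8} e_{256} - \frac{25}{6} e_{346} - \frac{7}{4} e_{356} + 2 e_{456}
Summing the partial products and collecting blades:
Answer: -\frac{111}{4} e_{1} + \frac{859}{24} e_{2} - \frac{37}{9} e_{3} - \frac{197}{18} e_{4} - \frac{89}{4} e_{5} + \frac{719}{27} e_{6} - \frac{153}{8} e_{123} + \frac{15}{4} e_{124} + \frac{45}{8} e_{125} + \frac{119}{2} e_{126} - \frac{79}{4} e_{134} - \frac{21}{2} e_{135} - \frac{221}{12} e_{136} - \frac{15}{4} e_{145} - \frac{347}{6} e_{146} - \frac{109}{4} e_{156} + \frac{139}{8} e_{234} - \frac{21}{8} e_{235} + \frac{799}{24} e_{236} + \frac{45}{8} e_{245} + \frac{1711}{36} e_{246} - \frac{431}{24} e_{256} - \frac{49}{4} e_{345} + \frac{953}{54} e_{346} + \frac{749}{36} e_{356} + \frac{353}{9} e_{456}


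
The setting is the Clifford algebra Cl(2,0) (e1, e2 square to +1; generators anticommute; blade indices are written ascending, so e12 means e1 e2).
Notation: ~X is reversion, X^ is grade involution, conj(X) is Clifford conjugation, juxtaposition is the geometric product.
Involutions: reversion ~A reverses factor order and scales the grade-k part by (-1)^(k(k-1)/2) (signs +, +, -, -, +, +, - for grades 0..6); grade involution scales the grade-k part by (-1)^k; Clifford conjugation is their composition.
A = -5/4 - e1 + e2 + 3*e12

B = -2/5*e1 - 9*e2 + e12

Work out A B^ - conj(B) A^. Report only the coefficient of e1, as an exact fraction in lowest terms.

first term: 28/5 + 51/2*e1 - 269/20*e2 - 213/20*e12
second term: -28/5 - 53/2*e1 - 181/20*e2 - 163/20*e12
Answer: 52


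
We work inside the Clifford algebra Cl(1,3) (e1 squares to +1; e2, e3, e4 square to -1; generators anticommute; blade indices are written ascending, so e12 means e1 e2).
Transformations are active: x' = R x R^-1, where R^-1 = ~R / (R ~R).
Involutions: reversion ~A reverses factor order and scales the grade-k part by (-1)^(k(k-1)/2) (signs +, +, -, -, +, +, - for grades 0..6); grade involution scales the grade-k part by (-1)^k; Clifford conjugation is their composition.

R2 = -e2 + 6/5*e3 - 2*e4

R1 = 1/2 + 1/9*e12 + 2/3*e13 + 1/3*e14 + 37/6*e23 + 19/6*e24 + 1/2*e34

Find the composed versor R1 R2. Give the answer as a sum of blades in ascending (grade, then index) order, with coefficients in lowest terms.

Distribute over the terms of R2 (each basis-blade product reordered to ascending indices, repeated generators contracted through their squares):
R1 (-e2) = 1/9*e1 - 1/2*e2 - 37/6*e3 - 19/6*e4 + 2/3*e123 + 1/3*e124 - 1/2*e234
R1 (6/5*e3) = -4/5*e1 - 37/5*e2 + 3/5*e3 + 3/5*e4 + 2/15*e123 - 2/5*e134 - 19/5*e234
R1 (-2*e4) = 2/3*e1 + 19/3*e2 + e3 - e4 - 2/9*e124 - 4/3*e134 - 37/3*e234
Summing the partial products and collecting blades:
Answer: -1/45*e1 - 47/30*e2 - 137/30*e3 - 107/30*e4 + 4/5*e123 + 1/9*e124 - 26/15*e134 - 499/30*e234


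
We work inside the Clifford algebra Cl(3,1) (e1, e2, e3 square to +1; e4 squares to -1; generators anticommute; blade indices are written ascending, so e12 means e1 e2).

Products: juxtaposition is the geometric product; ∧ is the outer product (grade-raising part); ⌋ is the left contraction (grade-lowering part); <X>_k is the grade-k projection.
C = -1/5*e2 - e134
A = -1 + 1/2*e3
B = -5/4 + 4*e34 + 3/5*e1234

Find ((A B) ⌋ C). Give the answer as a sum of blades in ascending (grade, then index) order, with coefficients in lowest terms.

step 1: 5/4 - 5/8*e3 + 2*e4 - 4*e34 + 3/10*e124 - 3/5*e1234
step 2: 4*e1 - 1/4*e2 + 2*e13 - 5/8*e14 - 5/4*e134
Answer: 4*e1 - 1/4*e2 + 2*e13 - 5/8*e14 - 5/4*e134


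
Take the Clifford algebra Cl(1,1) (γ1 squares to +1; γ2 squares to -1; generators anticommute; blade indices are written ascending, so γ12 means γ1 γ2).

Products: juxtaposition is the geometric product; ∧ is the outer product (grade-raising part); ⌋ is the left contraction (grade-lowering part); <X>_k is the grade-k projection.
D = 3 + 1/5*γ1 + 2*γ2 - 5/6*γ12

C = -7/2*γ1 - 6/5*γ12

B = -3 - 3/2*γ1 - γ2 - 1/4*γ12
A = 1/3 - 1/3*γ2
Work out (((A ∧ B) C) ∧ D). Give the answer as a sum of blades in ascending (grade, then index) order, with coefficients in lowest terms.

step 1: -1 - 1/2*γ1 + 2/3*γ2 - 7/12*γ12
step 2: 49/20 + 27/10*γ1 - 173/120*γ2 + 53/15*γ12
step 3: 147/20 + 859/100*γ1 + 23/40*γ2 + 2137/150*γ12
Answer: 147/20 + 859/100*γ1 + 23/40*γ2 + 2137/150*γ12


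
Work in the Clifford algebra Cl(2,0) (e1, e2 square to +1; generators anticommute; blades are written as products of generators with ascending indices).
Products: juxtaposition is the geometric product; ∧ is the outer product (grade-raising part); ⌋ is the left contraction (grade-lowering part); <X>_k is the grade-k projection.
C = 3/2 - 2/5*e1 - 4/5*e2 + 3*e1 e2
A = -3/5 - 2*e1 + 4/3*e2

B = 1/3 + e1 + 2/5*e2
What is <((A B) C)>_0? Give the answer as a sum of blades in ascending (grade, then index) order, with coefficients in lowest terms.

step 1: -5/3 - 19/15*e1 + 46/225*e2 - 32/15*e1 e2
step 2: 9547/2250 - 7/50*e1 - 226/75*e2 - 7993/1125*e1 e2
step 3: 9547/2250
Answer: 9547/2250


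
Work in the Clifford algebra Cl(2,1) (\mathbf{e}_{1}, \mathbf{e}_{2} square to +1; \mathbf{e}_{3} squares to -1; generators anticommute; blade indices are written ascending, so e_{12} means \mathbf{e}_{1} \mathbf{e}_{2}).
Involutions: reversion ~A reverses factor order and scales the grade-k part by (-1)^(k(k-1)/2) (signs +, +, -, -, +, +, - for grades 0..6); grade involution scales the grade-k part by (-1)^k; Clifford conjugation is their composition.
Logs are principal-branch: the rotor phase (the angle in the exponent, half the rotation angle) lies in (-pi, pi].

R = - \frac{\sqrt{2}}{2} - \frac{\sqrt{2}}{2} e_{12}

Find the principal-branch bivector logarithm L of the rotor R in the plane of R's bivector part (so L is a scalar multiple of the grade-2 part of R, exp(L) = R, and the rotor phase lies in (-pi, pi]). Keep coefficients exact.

The scalar part of R is - \frac{\sqrt{2}}{2}, so the principal-branch rotor phase is pinned; divide the bivector part by its sine to get the unit plane — L is the phase times that plane.
Concretely: cos(phase) = - \frac{\sqrt{2}}{2} gives phase = ±\frac{3 \pi}{4}, and since phase/sin(phase) is even the sign is immaterial: L = (phase/sin(phase)) * <R>_2 = (\frac{3 \sqrt{2} \pi}{4}) * <R>_2.
Answer: - \frac{3 \pi}{4} e_{12}


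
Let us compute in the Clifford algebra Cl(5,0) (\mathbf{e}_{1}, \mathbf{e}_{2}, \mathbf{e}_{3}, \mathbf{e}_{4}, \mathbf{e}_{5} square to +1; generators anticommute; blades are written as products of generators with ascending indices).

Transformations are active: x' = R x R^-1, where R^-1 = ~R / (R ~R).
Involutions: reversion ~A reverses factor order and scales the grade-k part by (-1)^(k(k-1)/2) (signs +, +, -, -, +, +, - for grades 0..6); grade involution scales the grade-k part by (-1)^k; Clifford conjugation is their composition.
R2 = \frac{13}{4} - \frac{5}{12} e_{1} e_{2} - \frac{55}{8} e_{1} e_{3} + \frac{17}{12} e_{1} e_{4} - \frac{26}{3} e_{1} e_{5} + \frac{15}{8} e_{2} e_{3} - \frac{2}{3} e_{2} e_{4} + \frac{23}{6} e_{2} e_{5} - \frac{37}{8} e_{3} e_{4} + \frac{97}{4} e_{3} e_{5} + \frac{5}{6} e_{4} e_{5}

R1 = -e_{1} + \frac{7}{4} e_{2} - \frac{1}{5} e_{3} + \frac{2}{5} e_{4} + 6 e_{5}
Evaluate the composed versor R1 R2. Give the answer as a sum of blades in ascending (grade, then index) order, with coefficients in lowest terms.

Distribute over the terms of R1 (each basis-blade product reordered to ascending indices, repeated generators contracted through their squares):
(-e_{1}) R2 = -\frac{13}{4} e_{1} + \frac{5}{12} e_{2} + \frac{55}{8} e_{3} - \frac{17}{12} e_{4} + \frac{26}{3} e_{5} - \frac{15}{8} e_{1} e_{2} e_{3} + \frac{2}{3} e_{1} e_{2} e_{4} - \frac{23}{6} e_{1} e_{2} e_{5} + \frac{37}{8} e_{1} e_{3} e_{4} - \frac{97}{4} e_{1} e_{3} e_{5} - \frac{5}{6} e_{1} e_{4} e_{5}
(\frac{7}{4} e_{2}) R2 = \frac{35}{48} e_{1} + \frac{91}{16} e_{2} + \frac{105}{32} e_{3} - \frac{7}{6} e_{4} + \frac{161}{24} e_{5} + \frac{385}{32} e_{1} e_{2} e_{3} - \frac{119}{48} e_{1} e_{2} e_{4} + \frac{91}{6} e_{1} e_{2} e_{5} - \frac{259}{32} e_{2} e_{3} e_{4} + \frac{679}{16} e_{2} e_{3} e_{5} + \frac{35}{24} e_{2} e_{4} e_{5}
(-\frac{1}{5} e_{3}) R2 = -\frac{11}{8} e_{1} + \frac{3}{8} e_{2} - \frac{13}{20} e_{3} + \frac{37}{40} e_{4} - \frac{97}{20} e_{5} + \frac{1}{12} e_{1} e_{2} e_{3} + \frac{17}{60} e_{1} e_{3} e_{4} - \frac{26}{15} e_{1} e_{3} e_{5} - \frac{2}{15} e_{2} e_{3} e_{4} + \frac{23}{30} e_{2} e_{3} e_{5} - \frac{1}{6} e_{3} e_{4} e_{5}
(\frac{2}{5} e_{4}) R2 = -\frac{17}{30} e_{1} + \frac{4}{15} e_{2} + \frac{37}{20} e_{3} + \frac{13}{10} e_{4} + \frac{1}{3} e_{5} - \frac{1}{6} e_{1} e_{2} e_{4} - \frac{11}{4} e_{1} e_{3} e_{4} + \frac{52}{15} e_{1} e_{4} e_{5} + \frac{3}{4} e_{2} e_{3} e_{4} - \frac{23}{15} e_{2} e_{4} e_{5} - \frac{97}{10} e_{3} e_{4} e_{5}
(6 e_{5}) R2 = 52 e_{1} - 23 e_{2} - \frac{291}{2} e_{3} - 5 e_{4} + \frac{39}{2} e_{5} - \frac{5}{2} e_{1} e_{2} e_{5} - \frac{165}{4} e_{1} e_{3} e_{5} + \frac{17}{2} e_{1} e_{4} e_{5} + \frac{45}{4} e_{2} e_{3} e_{5} - 4 e_{2} e_{4} e_{5} - \frac{111}{4} e_{3} e_{4} e_{5}
Summing the partial products and collecting blades:
Answer: \frac{3803}{80} e_{1} - \frac{3901}{240} e_{2} - \frac{21463}{160} e_{3} - \frac{643}{120} e_{4} + \frac{3643}{120} e_{5} + \frac{983}{96} e_{1} e_{2} e_{3} - \frac{95}{48} e_{1} e_{2} e_{4} + \frac{53}{6} e_{1} e_{2} e_{5} + \frac{259}{120} e_{1} e_{3} e_{4} - \frac{2017}{30} e_{1} e_{3} e_{5} + \frac{167}{15} e_{1} e_{4} e_{5} - \frac{3589}{480} e_{2} e_{3} e_{4} + \frac{13069}{240} e_{2} e_{3} e_{5} - \frac{163}{40} e_{2} e_{4} e_{5} - \frac{2257}{60} e_{3} e_{4} e_{5}


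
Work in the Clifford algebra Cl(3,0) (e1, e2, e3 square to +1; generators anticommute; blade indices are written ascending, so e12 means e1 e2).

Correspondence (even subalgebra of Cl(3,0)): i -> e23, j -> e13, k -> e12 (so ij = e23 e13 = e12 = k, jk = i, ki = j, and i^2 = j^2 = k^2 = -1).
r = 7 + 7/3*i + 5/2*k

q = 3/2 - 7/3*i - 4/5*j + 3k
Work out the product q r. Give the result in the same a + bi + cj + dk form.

In blades: q = 3/2 + 3*e12 - 4/5*e13 - 7/3*e23, r = 7 + 5/2*e12 + 7/3*e23.
Distribute q over r term by term (generator squares from the signature, products reordered to ascending indices): (3/2)*r = 21/2 + 15/4*e12 + 7/2*e23; (3*e12)*r = -15/2 + 21*e12 + 7*e13; (-4/5*e13)*r = 28/15*e12 - 28/5*e13 - 2*e23; (-7/3*e23)*r = 49/9 + 35/6*e13 - 49/3*e23.
Sum: 76/9 + 1597/60*e12 + 217/30*e13 - 89/6*e23; translating back through the correspondence:
Answer: 76/9 - 89/6*i + 217/30*j + 1597/60*k


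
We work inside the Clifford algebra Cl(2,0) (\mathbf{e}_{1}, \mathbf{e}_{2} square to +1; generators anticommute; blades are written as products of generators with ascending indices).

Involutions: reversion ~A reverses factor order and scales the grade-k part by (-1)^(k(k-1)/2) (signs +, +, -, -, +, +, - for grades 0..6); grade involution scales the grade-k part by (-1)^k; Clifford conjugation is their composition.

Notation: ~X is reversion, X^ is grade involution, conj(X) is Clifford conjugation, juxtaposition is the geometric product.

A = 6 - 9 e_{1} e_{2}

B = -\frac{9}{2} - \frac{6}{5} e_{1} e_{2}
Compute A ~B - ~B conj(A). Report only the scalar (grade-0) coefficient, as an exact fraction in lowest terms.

first term: -\frac{81}{5} + \frac{477}{10} e_{1} e_{2}
second term: -\frac{189}{5} - \frac{333}{10} e_{1} e_{2}
Answer: \frac{108}{5}


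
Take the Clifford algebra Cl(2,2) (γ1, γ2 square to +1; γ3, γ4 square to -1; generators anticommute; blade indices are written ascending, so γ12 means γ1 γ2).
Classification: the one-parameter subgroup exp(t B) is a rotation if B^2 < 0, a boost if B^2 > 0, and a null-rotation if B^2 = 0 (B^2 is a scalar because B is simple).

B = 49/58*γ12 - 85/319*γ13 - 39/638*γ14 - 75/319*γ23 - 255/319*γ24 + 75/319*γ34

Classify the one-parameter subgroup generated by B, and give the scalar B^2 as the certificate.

B^2 term by term: the squares give (49/58)^2*(γ12)^2 + (-85/319)^2*(γ13)^2 + (-39/638)^2*(γ14)^2 + (-75/319)^2*(γ23)^2 + (-255/319)^2*(γ24)^2 + (75/319)^2*(γ34)^2 = 2401/3364*(-1) + 7225/101761*(+1) + 1521/407044*(+1) + 5625/101761*(+1) + 65025/101761*(+1) + 5625/101761*(-1) = 0 (each basis 2-blade squares to minus the product of its generators' squares); cross terms between blades sharing an index anticommute and cancel; the commuting (index-disjoint) pairs give grade-4 terms 2*c*c'*(blade product), which cancel blade by blade — γ1234: 3675/9251 - 43350/101761 + 2925/101761 = 0 — confirming B is simple. So B^2 = 0.
Answer: null-rotation, certificate B^2 = 0. No conjugation can change B^2 = 0; the sign gives the class.


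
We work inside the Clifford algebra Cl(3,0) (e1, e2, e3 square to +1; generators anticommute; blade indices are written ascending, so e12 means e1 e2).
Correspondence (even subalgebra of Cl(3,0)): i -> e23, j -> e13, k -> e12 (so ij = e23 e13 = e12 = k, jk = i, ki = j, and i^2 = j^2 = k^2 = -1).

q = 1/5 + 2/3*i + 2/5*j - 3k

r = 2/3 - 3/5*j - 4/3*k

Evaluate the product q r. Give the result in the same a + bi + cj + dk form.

In blades: q = 1/5 - 3*e12 + 2/5*e13 + 2/3*e23, r = 2/3 - 4/3*e12 - 3/5*e13.
Distribute q over r term by term (generator squares from the signature, products reordered to ascending indices): (1/5)*r = 2/15 - 4/15*e12 - 3/25*e13; (-3*e12)*r = -4 - 2*e12 - 9/5*e23; (2/5*e13)*r = 6/25 + 4/15*e13 - 8/15*e23; (2/3*e23)*r = -2/5*e12 + 8/9*e13 + 4/9*e23.
Sum: -272/75 - 8/3*e12 + 233/225*e13 - 17/9*e23; translating back through the correspondence:
Answer: -272/75 - 17/9*i + 233/225*j - 8/3*k


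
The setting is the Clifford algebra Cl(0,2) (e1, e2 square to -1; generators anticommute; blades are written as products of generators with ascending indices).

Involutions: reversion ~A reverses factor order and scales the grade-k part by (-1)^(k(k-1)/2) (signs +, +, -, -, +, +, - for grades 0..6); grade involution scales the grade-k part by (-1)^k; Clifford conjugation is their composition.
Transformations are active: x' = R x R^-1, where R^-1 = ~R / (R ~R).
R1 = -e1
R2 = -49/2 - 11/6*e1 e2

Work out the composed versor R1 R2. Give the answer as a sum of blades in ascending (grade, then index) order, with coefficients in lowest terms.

Distribute over the terms of R1 (each basis-blade product reordered to ascending indices, repeated generators contracted through their squares):
(-e1) R2 = 49/2*e1 - 11/6*e2
Answer: 49/2*e1 - 11/6*e2


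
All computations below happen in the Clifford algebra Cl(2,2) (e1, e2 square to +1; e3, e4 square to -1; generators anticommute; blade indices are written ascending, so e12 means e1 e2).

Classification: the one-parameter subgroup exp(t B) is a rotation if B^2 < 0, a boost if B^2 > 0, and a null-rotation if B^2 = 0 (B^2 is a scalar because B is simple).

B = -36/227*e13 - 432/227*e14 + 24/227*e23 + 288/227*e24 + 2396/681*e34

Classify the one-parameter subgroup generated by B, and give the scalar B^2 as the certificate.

B^2 term by term: the squares give (-36/227)^2*(e13)^2 + (-432/227)^2*(e14)^2 + (24/227)^2*(e23)^2 + (288/227)^2*(e24)^2 + (2396/681)^2*(e34)^2 = 1296/51529*(+1) + 186624/51529*(+1) + 576/51529*(+1) + 82944/51529*(+1) + 5740816/463761*(-1) = -64/9 (each basis 2-blade squares to minus the product of its generators' squares); cross terms between blades sharing an index anticommute and cancel; the commuting (index-disjoint) pairs give grade-4 terms 2*c*c'*(blade product), which cancel blade by blade — e1234: 20736/51529 - 20736/51529 = 0 — confirming B is simple. So B^2 = -64/9.
Answer: rotation, certificate B^2 = -64/9. The invariant at work: B^2 = -64/9 is unchanged by conjugation, hence its sign classifies the subgroup whatever basis B is written in.


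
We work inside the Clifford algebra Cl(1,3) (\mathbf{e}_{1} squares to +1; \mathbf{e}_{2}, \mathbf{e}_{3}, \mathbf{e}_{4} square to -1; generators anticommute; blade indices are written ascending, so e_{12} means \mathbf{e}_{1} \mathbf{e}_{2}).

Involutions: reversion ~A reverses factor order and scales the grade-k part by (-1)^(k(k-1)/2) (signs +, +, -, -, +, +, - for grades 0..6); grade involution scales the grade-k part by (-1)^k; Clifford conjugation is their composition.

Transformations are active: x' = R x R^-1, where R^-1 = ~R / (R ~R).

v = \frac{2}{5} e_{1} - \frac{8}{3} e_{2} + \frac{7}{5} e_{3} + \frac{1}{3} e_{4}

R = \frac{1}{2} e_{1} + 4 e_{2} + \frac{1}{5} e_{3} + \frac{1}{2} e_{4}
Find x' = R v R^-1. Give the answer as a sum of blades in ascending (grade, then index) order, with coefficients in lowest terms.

~R = \frac{1}{2} e_{1} + 4 e_{2} + \frac{1}{5} e_{3} + \frac{1}{2} e_{4}, and R ~R = -\frac{401}{25}, so R^-1 = ~R / (-\frac{401}{25}).
R v = \frac{521}{50} - \frac{44}{15} e_{12} + \frac{31}{50} e_{13} - \frac{1}{30} e_{14} + \frac{92}{15} e_{23} + \frac{8}{3} e_{24} - \frac{19}{30} e_{34}
Answer: -\frac{4209}{4010} e_{1} - \frac{3044}{1203} e_{2} - \frac{3328}{2005} e_{3} - \frac{2365}{2406} e_{4}


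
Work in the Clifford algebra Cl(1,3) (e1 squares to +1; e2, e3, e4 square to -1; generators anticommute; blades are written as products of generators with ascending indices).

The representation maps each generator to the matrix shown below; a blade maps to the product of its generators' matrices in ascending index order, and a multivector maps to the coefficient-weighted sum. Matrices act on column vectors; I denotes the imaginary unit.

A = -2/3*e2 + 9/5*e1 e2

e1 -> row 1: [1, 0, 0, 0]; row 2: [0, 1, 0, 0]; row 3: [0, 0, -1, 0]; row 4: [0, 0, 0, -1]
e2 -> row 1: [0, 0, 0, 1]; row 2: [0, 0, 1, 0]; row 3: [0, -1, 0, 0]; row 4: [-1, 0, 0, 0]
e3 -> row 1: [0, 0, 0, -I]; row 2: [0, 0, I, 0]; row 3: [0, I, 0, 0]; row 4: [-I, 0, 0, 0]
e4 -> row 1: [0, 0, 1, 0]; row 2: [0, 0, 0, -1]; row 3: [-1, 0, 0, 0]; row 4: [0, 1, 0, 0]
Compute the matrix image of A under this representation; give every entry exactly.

Bivector images (products of the table entries): rho(e1 e2) = rho(e1)rho(e2) = row 1: [0, 0, 0, 1]; row 2: [0, 0, 1, 0]; row 3: [0, 1, 0, 0]; row 4: [1, 0, 0, 0].
M = (-2/3)*rho(e2) + (9/5)*rho(e1 e2), summed entrywise:
Answer: row 1: [0, 0, 0, 17/15]; row 2: [0, 0, 17/15, 0]; row 3: [0, 37/15, 0, 0]; row 4: [37/15, 0, 0, 0]


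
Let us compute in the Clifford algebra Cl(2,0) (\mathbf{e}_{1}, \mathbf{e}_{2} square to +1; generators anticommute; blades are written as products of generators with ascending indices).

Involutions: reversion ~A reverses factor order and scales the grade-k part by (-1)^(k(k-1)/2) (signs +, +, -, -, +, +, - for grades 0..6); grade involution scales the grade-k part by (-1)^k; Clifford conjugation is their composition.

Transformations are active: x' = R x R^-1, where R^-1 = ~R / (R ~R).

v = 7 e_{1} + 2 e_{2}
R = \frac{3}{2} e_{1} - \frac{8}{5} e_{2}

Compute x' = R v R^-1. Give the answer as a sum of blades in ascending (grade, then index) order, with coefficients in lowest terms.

~R = \frac{3}{2} e_{1} - \frac{8}{5} e_{2}, and R ~R = \frac{481}{100}, so R^-1 = ~R / (\frac{481}{100}).
R v = \frac{73}{10} + \frac{71}{5} e_{1} e_{2}
Answer: -\frac{1177}{481} e_{1} - \frac{3298}{481} e_{2}


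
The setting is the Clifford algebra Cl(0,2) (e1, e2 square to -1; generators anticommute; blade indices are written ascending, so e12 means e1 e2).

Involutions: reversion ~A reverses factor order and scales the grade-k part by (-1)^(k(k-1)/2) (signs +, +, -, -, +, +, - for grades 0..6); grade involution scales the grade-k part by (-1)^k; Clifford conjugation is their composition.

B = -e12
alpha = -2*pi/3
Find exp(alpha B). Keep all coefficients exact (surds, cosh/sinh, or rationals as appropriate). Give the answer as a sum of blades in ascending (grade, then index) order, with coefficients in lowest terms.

B^2 = (-1)^2*(e12)^2 = 1*(-1) = -1 (a basis 2-blade squares to minus the product of its generators' squares).
B^2 = -1 — the series telescopes trigonometrically here: l = 1, alpha*l = -2*pi/3, so exp(alpha B) = cos(-2*pi/3) + (sin(-2*pi/3)/1)*B = -1/2 + (-sqrt(3)/2)*B.
Answer: -1/2 + sqrt(3)/2*e12


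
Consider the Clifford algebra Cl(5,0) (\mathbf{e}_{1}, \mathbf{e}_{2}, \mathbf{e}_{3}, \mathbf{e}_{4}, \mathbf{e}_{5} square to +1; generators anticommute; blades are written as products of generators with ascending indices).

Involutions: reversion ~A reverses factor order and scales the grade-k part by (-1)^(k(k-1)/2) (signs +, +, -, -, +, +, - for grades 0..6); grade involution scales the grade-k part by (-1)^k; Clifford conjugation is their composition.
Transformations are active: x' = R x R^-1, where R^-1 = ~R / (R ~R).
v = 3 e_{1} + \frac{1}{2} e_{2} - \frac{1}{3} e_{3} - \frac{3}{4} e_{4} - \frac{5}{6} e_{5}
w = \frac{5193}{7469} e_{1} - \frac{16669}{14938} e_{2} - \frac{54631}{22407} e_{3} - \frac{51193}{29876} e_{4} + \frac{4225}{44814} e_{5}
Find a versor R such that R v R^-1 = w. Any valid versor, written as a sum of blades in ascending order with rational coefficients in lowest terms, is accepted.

R = v + w = \frac{27600}{7469} e_{1} - \frac{4600}{7469} e_{2} - \frac{20700}{7469} e_{3} - \frac{18400}{7469} e_{4} - \frac{5520}{7469} e_{5} works: the equal norms (\frac{1529}{144}) guarantee its sandwich swaps v into w.
Answer: \frac{27600}{7469} e_{1} - \frac{4600}{7469} e_{2} - \frac{20700}{7469} e_{3} - \frac{18400}{7469} e_{4} - \frac{5520}{7469} e_{5}


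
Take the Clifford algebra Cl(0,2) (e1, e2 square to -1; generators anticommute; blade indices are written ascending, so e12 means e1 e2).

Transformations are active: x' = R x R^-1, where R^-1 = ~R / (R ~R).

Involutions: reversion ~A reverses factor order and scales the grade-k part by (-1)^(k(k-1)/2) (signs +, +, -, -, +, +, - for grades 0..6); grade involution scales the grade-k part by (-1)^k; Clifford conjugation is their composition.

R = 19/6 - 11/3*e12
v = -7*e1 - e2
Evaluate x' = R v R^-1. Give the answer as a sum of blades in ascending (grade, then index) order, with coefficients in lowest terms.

~R = 19/6 + 11/3*e12, and R ~R = 845/36, so R^-1 = ~R / (845/36).
R v = -155/6*e1 + 45/2*e2
Answer: 5/169*e1 + 1195/169*e2


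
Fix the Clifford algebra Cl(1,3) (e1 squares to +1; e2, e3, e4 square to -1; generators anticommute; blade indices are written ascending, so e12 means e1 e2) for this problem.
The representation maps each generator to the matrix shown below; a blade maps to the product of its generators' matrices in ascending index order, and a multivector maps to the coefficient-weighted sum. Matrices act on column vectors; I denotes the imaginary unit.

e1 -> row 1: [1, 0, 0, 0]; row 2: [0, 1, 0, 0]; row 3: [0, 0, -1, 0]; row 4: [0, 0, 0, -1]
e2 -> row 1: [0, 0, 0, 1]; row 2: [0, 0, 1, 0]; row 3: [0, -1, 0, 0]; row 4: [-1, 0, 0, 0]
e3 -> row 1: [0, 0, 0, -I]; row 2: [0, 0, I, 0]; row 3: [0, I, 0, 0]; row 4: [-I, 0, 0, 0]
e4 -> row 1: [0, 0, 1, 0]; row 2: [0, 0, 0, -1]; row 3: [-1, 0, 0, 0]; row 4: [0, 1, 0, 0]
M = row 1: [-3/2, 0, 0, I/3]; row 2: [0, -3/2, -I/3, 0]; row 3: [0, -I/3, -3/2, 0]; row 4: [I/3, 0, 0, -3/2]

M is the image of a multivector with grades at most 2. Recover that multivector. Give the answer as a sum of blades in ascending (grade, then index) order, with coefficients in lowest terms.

Method: the blade images are trace-orthogonal — tr(rho(e_A) rho(e_B)^-1) = 4 if A = B and 0 otherwise — and rho(e_A)^-1 = (e_A)^2 * rho(e_A) with (e_A)^2 = +1 or -1, so the coefficient of e_A in the preimage is (e_A)^2 * tr(M rho(e_A))/4.
Nonzero projections over blades of grade <= 2: 1: (1)^2 = +1, tr(M 1) = -6, coefficient -3/2; e3: (e3)^2 = -1, tr(M rho(e3)) = 4/3, coefficient -1/3. Every other blade of grade <= 2 projects to 0.
Answer: -3/2 - 1/3*e3


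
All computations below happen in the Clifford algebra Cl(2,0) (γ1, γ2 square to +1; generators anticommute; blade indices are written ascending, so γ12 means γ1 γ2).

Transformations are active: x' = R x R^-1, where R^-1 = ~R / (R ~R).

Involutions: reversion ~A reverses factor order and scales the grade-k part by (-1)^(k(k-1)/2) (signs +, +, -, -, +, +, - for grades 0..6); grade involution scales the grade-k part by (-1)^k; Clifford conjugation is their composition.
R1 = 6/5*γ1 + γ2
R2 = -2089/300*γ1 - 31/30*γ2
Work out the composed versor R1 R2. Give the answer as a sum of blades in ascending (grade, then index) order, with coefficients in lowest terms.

Distribute over the terms of R1 (each basis-blade product reordered to ascending indices, repeated generators contracted through their squares):
(6/5*γ1) R2 = -2089/250 - 31/25*γ12
(γ2) R2 = -31/30 + 2089/300*γ12
Summing the partial products and collecting blades:
Answer: -3521/375 + 1717/300*γ12


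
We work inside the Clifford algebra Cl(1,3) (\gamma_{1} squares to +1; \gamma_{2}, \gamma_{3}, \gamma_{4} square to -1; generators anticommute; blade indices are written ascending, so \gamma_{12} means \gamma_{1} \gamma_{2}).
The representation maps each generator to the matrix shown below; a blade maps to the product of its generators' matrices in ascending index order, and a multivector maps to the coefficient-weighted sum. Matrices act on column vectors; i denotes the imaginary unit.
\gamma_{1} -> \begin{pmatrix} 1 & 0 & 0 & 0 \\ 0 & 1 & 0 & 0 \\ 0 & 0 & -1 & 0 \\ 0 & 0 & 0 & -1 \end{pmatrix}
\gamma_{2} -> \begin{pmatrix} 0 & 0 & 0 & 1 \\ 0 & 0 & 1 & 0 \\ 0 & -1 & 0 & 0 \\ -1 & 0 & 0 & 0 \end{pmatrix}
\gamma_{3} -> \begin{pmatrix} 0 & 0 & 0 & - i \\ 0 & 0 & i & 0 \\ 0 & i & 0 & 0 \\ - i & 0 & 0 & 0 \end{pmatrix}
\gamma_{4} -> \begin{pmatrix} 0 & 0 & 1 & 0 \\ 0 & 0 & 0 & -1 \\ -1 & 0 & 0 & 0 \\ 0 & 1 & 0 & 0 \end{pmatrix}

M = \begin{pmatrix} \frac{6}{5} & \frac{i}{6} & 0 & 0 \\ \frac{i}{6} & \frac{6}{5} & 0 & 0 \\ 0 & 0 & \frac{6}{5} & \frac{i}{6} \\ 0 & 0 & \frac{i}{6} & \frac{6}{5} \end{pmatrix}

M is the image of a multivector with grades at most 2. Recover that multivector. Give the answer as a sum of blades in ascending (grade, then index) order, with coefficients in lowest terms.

Method: the blade images are trace-orthogonal — tr(rho(e_A) rho(e_B)^-1) = 4 if A = B and 0 otherwise — and rho(e_A)^-1 = (e_A)^2 * rho(e_A) with (e_A)^2 = +1 or -1, so the coefficient of e_A in the preimage is (e_A)^2 * tr(M rho(e_A))/4.
Nonzero projections over blades of grade <= 2: 1: (1)^2 = +1, tr(M 1) = \frac{24}{5}, coefficient \frac{6}{5}; \gamma_{34}: (\gamma_{34})^2 = -1, tr(M rho(\gamma_{34})) = \frac{2}{3}, coefficient -\frac{1}{6}. Every other blade of grade <= 2 projects to 0.
Answer: \frac{6}{5} - \frac{1}{6} \gamma_{34}


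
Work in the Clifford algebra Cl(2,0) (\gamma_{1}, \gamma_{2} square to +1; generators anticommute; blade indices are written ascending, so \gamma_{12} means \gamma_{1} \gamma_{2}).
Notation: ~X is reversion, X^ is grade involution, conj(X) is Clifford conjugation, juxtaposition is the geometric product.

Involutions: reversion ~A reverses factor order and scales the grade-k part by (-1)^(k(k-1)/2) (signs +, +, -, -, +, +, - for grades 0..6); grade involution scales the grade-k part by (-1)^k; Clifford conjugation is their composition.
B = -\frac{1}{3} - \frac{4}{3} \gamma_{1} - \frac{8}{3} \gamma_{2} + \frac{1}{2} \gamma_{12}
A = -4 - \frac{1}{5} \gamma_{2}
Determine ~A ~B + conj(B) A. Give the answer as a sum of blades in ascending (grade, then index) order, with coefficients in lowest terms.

first term: \frac{28}{15} + \frac{157}{30} \gamma_{1} + \frac{161}{15} \gamma_{2} + \frac{26}{15} \gamma_{12}
second term: \frac{4}{5} - \frac{157}{30} \gamma_{1} - \frac{53}{5} \gamma_{2} + \frac{26}{15} \gamma_{12}
Answer: \frac{8}{3} + \frac{2}{15} \gamma_{2} + \frac{52}{15} \gamma_{12}


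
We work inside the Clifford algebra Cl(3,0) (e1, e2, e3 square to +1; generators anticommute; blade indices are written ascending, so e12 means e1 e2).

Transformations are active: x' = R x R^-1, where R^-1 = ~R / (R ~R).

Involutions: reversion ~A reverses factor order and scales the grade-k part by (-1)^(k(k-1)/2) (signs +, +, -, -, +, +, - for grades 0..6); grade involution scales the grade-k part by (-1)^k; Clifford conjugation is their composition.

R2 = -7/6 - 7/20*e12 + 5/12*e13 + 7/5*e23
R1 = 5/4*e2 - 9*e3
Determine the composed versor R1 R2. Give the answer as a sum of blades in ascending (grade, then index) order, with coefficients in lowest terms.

Distribute over the terms of R1 (each basis-blade product reordered to ascending indices, repeated generators contracted through their squares):
(5/4*e2) R2 = 7/16*e1 - 35/24*e2 + 7/4*e3 - 25/48*e123
(-9*e3) R2 = 15/4*e1 + 63/5*e2 + 21/2*e3 + 63/20*e123
Summing the partial products and collecting blades:
Answer: 67/16*e1 + 1337/120*e2 + 49/4*e3 + 631/240*e123


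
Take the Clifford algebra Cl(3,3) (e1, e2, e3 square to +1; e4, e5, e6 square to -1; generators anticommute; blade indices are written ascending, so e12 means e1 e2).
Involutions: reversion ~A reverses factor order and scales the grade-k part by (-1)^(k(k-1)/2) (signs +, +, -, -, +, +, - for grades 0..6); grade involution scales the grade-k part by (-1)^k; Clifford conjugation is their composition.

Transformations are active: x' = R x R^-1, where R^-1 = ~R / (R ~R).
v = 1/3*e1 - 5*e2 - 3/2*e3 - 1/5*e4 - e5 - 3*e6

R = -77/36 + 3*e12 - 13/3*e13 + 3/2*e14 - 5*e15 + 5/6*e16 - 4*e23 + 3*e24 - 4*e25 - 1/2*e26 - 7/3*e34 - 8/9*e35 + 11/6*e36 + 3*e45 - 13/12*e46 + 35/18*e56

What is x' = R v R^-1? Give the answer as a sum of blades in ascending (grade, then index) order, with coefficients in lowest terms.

~R = -77/36 - 3*e12 + 13/3*e13 - 3/2*e14 + 5*e15 - 5/6*e16 + 4*e23 - 3*e24 + 4*e25 + 1/2*e26 + 7/3*e34 + 8/9*e35 - 11/6*e36 - 3*e45 + 13/12*e46 - 35/18*e56, and R ~R = -313/648, so R^-1 = ~R / (-313/648).
R v = -6163/540*e1 + 1943/180*e2 - 4033/360*e3 + 503/45*e4 - 2213/180*e5 + 839/180*e6 - 55/2*e123 + 79/10*e124 - 88/3*e125 - 5*e126 + 421/180*e134 - 187/54*e135 + 535/36*e136 - 3/2*e145 - 169/36*e146 + 445/27*e156 + 509/30*e234 + 22/9*e235 + 25/12*e236 - 94/5*e245 - 221/60*e246 + 16/9*e256 - 211/90*e345 + 1079/120*e346 + 19/12*e356 - 377/36*e456
Answer: 4957/939*e1 + 797/1565*e2 - 8963/3130*e3 - 3742/1565*e4 - 1123/313*e5 - 202/313*e6


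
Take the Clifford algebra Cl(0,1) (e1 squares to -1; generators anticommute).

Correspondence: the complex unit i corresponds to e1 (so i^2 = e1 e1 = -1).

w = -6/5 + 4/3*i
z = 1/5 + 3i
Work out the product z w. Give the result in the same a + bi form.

In blades: z = 1/5 + 3*e1, w = -6/5 + 4/3*e1.
Distribute z over w term by term (generator squares from the signature, products reordered to ascending indices): (1/5)*w = -6/25 + 4/15*e1; (3*e1)*w = -4 - 18/5*e1.
Sum: -106/25 - 10/3*e1; translating back through the correspondence:
Answer: -106/25 - 10/3*i


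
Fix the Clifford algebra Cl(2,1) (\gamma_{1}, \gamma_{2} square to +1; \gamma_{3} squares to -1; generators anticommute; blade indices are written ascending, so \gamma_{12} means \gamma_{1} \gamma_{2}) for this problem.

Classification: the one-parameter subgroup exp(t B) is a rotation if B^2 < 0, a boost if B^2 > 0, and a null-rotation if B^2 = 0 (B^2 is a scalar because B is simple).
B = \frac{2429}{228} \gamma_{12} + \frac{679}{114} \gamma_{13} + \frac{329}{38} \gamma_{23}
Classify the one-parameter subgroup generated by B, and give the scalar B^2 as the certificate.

B^2 term by term: the squares give (\frac{2429}{228})^2*(\gamma_{12})^2 + (\frac{679}{114})^2*(\gamma_{13})^2 + (\frac{329}{38})^2*(\gamma_{23})^2 = \frac{5900041}{51984}*(-1) + \frac{461041}{12996}*(+1) + \frac{108241}{1444}*(+1) = -\frac{49}{16} (each basis 2-blade squares to minus the product of its generators' squares); cross terms between blades sharing an index anticommute and cancel. So B^2 = -\frac{49}{16}.
Answer: rotation, certificate B^2 = -\frac{49}{16}. No conjugation can change B^2 = -\frac{49}{16}; the sign gives the class.


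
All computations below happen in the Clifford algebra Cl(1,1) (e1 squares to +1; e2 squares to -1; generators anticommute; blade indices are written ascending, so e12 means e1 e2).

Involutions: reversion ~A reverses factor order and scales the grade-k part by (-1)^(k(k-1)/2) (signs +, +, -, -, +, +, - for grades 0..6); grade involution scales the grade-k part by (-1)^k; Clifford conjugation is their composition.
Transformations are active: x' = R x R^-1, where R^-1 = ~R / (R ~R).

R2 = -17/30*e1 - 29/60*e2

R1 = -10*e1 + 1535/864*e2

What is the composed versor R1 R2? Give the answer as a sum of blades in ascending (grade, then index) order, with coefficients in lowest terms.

Distribute over the terms of R1 (each basis-blade product reordered to ascending indices, repeated generators contracted through their squares):
(-10*e1) R2 = 17/3 + 29/6*e12
(1535/864*e2) R2 = 8903/10368 + 5219/5184*e12
Summing the partial products and collecting blades:
Answer: 67655/10368 + 30275/5184*e12


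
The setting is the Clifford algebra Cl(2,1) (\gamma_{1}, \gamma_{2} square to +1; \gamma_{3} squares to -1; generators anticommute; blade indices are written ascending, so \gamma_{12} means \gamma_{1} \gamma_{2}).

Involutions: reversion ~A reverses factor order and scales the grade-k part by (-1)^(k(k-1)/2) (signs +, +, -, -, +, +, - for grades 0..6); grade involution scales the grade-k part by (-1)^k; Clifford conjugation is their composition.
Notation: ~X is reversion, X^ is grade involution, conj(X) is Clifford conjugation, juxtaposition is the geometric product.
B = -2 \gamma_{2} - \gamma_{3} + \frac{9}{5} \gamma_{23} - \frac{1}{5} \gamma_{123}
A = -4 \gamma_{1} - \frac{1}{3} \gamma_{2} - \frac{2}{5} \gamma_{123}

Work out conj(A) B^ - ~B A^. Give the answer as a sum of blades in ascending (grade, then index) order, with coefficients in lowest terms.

first term: \frac{44}{75} - \frac{18}{25} \gamma_{1} + \frac{3}{5} \gamma_{3} + \frac{42}{5} \gamma_{12} + \frac{71}{15} \gamma_{13} + \frac{17}{15} \gamma_{23} + \frac{36}{5} \gamma_{123}
second term: -\frac{44}{75} - \frac{18}{25} \gamma_{1} + \frac{3}{5} \gamma_{3} + \frac{42}{5} \gamma_{12} + \frac{71}{15} \gamma_{13} + \frac{17}{15} \gamma_{23} - \frac{36}{5} \gamma_{123}
Answer: \frac{88}{75} + \frac{72}{5} \gamma_{123}
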